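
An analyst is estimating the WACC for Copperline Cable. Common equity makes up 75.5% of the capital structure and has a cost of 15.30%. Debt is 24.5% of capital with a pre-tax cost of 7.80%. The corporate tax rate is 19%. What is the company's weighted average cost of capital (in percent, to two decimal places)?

After-tax cost of debt = 7.8% × (1 − 19%) = 6.3180%.
WACC = 0.755 × 15.3000% + 0.245 × 6.3180% = 13.0994%.

13.10%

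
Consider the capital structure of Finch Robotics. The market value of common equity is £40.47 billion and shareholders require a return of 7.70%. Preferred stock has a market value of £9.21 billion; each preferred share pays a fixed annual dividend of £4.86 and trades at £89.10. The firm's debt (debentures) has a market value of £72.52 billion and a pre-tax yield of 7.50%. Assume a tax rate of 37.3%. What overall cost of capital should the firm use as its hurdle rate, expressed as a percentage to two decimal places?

Cost of preferred: Rp = 4.86 / 89.1 = 5.4545%.
Total capital V = 40.47 + 9.21 + 72.52 = 122.2.
Equity: weight = 40.47/122.2 = 0.3312; cost = 7.7%.
Preferred: weight = 9.21/122.2 = 0.0754; cost = 5.4545%.
Debentures: weight = 72.52/122.2 = 0.5935; after-tax cost = 7.5% × (1 − 37.3%) = 4.7025%.
WACC = 0.3312 × 7.7000% + 0.0754 × 5.4545% + 0.5935 × 4.7025% = 5.7519%.

5.75%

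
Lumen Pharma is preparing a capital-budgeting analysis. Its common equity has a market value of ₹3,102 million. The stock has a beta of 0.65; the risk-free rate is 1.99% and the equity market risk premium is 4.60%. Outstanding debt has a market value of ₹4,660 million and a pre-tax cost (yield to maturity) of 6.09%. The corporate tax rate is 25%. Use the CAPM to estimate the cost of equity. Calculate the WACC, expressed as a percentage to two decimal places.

Cost of equity via CAPM: Re = 1.99% + 0.65 × 4.6% = 4.9800%.
Total capital V = 3102 + 4660 = 7762.
Equity: weight = 3102/7762 = 0.3996; cost = 4.98%.
Debt: weight = 4660/7762 = 0.6004; after-tax cost = 6.09% × (1 − 25%) = 4.5675%.
WACC = 0.3996 × 4.9800% + 0.6004 × 4.5675% = 4.7324%.

4.73%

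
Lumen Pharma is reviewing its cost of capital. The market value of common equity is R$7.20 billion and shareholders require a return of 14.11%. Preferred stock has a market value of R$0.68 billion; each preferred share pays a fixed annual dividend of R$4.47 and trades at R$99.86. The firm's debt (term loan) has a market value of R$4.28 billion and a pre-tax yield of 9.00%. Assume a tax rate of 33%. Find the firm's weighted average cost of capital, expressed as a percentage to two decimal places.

Cost of preferred: Rp = 4.47 / 99.86 = 4.4763%.
Total capital V = 7.2 + 0.68 + 4.28 = 12.16.
Equity: weight = 7.2/12.16 = 0.5921; cost = 14.11%.
Preferred: weight = 0.68/12.16 = 0.0559; cost = 4.4763%.
Term loan: weight = 4.28/12.16 = 0.3520; after-tax cost = 9% × (1 − 33%) = 6.0300%.
WACC = 0.5921 × 14.1100% + 0.0559 × 4.4763% + 0.3520 × 6.0300% = 10.7273%.

10.73%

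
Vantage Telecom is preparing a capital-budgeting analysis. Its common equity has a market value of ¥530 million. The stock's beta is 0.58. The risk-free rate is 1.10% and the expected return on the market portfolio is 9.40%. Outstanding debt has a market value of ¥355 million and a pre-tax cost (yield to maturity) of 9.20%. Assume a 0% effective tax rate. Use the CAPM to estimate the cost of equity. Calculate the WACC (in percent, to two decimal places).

7.23%

Market risk premium = 9.4% − 1.1% = 8.3%.
Cost of equity via CAPM: Re = 1.1% + 0.58 × 8.3% = 5.9140%.
Total capital V = 530 + 355 = 885.
Equity: weight = 530/885 = 0.5989; cost = 5.914%.
Debt: weight = 355/885 = 0.4011; after-tax cost = 9.2% × (1 − 0%) = 9.2000%.
WACC = 0.5989 × 5.9140% + 0.4011 × 9.2000% = 7.2321%.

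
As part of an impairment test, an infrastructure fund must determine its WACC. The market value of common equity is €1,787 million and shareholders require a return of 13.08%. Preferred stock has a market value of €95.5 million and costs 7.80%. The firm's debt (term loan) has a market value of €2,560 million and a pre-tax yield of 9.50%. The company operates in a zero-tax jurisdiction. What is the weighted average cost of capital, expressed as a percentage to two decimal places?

10.90%

Total capital V = 1787 + 95.5 + 2560 = 4442.5.
Equity: weight = 1787/4442.5 = 0.4023; cost = 13.08%.
Preferred: weight = 95.5/4442.5 = 0.0215; cost = 7.8%.
Term loan: weight = 2560/4442.5 = 0.5763; after-tax cost = 9.5% × (1 − 0%) = 9.5000%.
WACC = 0.4023 × 13.0800% + 0.0215 × 7.8000% + 0.5763 × 9.5000% = 10.9035%.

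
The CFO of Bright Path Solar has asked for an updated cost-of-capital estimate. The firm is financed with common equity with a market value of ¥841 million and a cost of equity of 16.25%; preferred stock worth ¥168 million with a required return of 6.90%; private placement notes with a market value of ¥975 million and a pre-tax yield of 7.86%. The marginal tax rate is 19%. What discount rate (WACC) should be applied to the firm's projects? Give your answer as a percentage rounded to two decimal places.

Total capital V = 841 + 168 + 975 = 1984.
Equity: weight = 841/1984 = 0.4239; cost = 16.25%.
Preferred: weight = 168/1984 = 0.0847; cost = 6.9%.
Private placement notes: weight = 975/1984 = 0.4914; after-tax cost = 7.86% × (1 − 19%) = 6.3666%.
WACC = 0.4239 × 16.2500% + 0.0847 × 6.9000% + 0.4914 × 6.3666% = 10.6013%.

10.60%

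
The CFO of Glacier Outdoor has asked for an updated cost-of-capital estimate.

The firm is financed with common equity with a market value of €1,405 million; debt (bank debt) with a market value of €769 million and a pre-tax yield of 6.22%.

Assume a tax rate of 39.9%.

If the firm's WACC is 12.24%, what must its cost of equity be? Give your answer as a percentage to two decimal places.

Total capital V = 1405 + 769 = 2174.
Equity weight = 1405/2174 = 0.6463.
Bank debt weight = 769/2174 = 0.3537.
Debt contribution = 0.3537 × 6.22% × (1 − 39.9%) = 1.3223%.
Required equity contribution = 12.24% − 1.3223% = 10.9177%.
Re = 10.9177% / 0.6463 = 16.8933%.

16.89%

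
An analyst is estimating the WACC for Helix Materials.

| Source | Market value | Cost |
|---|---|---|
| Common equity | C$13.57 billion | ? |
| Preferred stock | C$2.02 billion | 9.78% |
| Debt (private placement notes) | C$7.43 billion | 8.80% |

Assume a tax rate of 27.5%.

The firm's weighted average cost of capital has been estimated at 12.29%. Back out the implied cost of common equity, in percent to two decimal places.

15.90%

Total capital V = 13.57 + 2.02 + 7.43 = 23.02.
Equity weight = 13.57/23.02 = 0.5895.
Preferred weight = 2.02/23.02 = 0.0877.
Private placement notes weight = 7.43/23.02 = 0.3228.
Debt contribution = 0.3228 × 8.8% × (1 − 27.5%) = 2.0592%.
Preferred contribution = 0.0877 × 9.78% = 0.8582%.
Required equity contribution = 12.29% − 2.9174% = 9.3726%.
Re = 9.3726% / 0.5895 = 15.8995%.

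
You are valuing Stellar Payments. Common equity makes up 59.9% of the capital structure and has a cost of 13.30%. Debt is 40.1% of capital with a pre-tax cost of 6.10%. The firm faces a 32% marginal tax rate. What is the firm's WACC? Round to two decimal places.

After-tax cost of debt = 6.1% × (1 − 32%) = 4.1480%.
WACC = 0.599 × 13.3000% + 0.401 × 4.1480% = 9.6300%.

9.63%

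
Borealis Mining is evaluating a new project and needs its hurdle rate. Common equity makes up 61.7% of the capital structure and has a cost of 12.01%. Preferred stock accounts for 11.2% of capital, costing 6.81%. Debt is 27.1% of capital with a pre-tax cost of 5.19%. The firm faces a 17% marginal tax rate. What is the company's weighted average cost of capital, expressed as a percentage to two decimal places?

After-tax cost of debt = 5.19% × (1 − 17%) = 4.3077%.
WACC = 0.617 × 12.0100% + 0.112 × 6.8100% + 0.271 × 4.3077% = 9.3403%.

9.34%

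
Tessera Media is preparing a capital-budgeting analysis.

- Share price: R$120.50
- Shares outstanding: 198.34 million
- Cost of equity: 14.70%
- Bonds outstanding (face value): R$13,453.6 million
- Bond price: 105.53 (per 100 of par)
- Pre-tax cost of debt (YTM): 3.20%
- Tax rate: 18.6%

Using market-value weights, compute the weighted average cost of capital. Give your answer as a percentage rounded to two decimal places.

Market value of equity E = 120.5 × 198.34m = 23899.97m. Market value of debt D = 13453.6m × 105.53/100 = 14197.58408m.
Total capital V = 23899.97 + 14197.58408 = 38097.55408.
Equity: weight = 23899.97/38097.55408 = 0.6273; cost = 14.7%.
Bonds outstanding: weight = 14197.58408/38097.55408 = 0.3727; after-tax cost = 3.2% × (1 − 18.6%) = 2.6048%.
WACC = 0.6273 × 14.7000% + 0.3727 × 2.6048% = 10.1926%.

10.19%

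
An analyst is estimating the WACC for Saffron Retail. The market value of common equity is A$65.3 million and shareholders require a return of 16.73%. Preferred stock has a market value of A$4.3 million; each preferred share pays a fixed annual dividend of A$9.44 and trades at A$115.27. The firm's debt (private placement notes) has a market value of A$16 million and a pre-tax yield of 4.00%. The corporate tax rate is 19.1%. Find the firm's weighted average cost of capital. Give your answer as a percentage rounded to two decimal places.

13.78%

Cost of preferred: Rp = 9.44 / 115.27 = 8.1895%.
Total capital V = 65.3 + 4.3 + 16 = 85.6.
Equity: weight = 65.3/85.6 = 0.7629; cost = 16.73%.
Preferred: weight = 4.3/85.6 = 0.0502; cost = 8.1895%.
Private placement notes: weight = 16/85.6 = 0.1869; after-tax cost = 4% × (1 − 19.1%) = 3.2360%.
WACC = 0.7629 × 16.7300% + 0.0502 × 8.1895% + 0.1869 × 3.2360% = 13.7787%.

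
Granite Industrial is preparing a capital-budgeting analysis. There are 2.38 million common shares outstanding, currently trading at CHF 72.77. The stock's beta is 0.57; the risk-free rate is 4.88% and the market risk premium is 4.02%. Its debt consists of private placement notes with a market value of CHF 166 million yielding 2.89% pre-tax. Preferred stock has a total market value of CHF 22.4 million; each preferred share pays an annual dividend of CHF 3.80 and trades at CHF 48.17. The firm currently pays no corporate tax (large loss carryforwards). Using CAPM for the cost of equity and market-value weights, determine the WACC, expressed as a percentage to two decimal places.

Cost of equity via CAPM: Re = 4.88% + 0.57 × 4.02% = 7.1714%.
Cost of preferred: Rp = 3.8 / 48.17 = 7.8887%.
Market value of equity E = 72.77 × 2.38m = 173.1926m.
Total capital V = 173.1926 + 22.4 + 166 = 361.5926.
Equity: weight = 173.1926/361.5926 = 0.4790; cost = 7.1714%.
Preferred: weight = 22.4/361.5926 = 0.0619; cost = 7.8887%.
Private placement notes: weight = 166/361.5926 = 0.4591; after-tax cost = 2.89% × (1 − 0%) = 2.8900%.
WACC = 0.4790 × 7.1714% + 0.0619 × 7.8887% + 0.4591 × 2.8900% = 5.2503%.

5.25%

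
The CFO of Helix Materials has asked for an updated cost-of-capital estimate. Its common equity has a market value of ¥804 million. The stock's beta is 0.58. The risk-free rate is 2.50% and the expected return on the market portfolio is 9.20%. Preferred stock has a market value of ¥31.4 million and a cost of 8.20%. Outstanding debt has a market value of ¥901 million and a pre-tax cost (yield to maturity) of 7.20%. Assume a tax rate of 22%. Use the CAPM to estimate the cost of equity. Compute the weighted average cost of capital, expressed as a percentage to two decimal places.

Market risk premium = 9.2% − 2.5% = 6.7%.
Cost of equity via CAPM: Re = 2.5% + 0.58 × 6.7% = 6.3860%.
Total capital V = 804 + 31.4 + 901 = 1736.4.
Equity: weight = 804/1736.4 = 0.4630; cost = 6.386%.
Preferred: weight = 31.4/1736.4 = 0.0181; cost = 8.2%.
Debt: weight = 901/1736.4 = 0.5189; after-tax cost = 7.2% × (1 − 22%) = 5.6160%.
WACC = 0.4630 × 6.3860% + 0.0181 × 8.2000% + 0.5189 × 5.6160% = 6.0193%.

6.02%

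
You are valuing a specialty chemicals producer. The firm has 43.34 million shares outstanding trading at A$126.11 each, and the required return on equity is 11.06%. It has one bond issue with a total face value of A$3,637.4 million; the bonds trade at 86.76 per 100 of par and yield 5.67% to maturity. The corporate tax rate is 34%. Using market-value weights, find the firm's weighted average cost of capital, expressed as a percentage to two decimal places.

8.38%

Market value of equity E = 126.11 × 43.34m = 5465.6074m. Market value of debt D = 3637.4m × 86.76/100 = 3155.80824m.
Total capital V = 5465.6074 + 3155.80824 = 8621.41564.
Equity: weight = 5465.6074/8621.41564 = 0.6340; cost = 11.06%.
Bonds outstanding: weight = 3155.80824/8621.41564 = 0.3660; after-tax cost = 5.67% × (1 − 34%) = 3.7422%.
WACC = 0.6340 × 11.0600% + 0.3660 × 3.7422% = 8.3814%.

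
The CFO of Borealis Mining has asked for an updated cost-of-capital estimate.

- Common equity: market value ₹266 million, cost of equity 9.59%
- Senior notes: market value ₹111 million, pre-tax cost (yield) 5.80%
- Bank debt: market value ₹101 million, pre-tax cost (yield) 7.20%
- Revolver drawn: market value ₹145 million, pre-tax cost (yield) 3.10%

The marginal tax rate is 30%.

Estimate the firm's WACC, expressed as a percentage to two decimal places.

Total capital V = 266 + 111 + 101 + 145 = 623.
Equity: weight = 266/623 = 0.4270; cost = 9.59%.
Senior notes: weight = 111/623 = 0.1782; after-tax cost = 5.8% × (1 − 30%) = 4.0600%.
Bank debt: weight = 101/623 = 0.1621; after-tax cost = 7.2% × (1 − 30%) = 5.0400%.
Revolver drawn: weight = 145/623 = 0.2327; after-tax cost = 3.1% × (1 − 30%) = 2.1700%.
WACC = 0.4270 × 9.5900% + 0.1782 × 4.0600% + 0.1621 × 5.0400% + 0.2327 × 2.1700% = 6.1401%.

6.14%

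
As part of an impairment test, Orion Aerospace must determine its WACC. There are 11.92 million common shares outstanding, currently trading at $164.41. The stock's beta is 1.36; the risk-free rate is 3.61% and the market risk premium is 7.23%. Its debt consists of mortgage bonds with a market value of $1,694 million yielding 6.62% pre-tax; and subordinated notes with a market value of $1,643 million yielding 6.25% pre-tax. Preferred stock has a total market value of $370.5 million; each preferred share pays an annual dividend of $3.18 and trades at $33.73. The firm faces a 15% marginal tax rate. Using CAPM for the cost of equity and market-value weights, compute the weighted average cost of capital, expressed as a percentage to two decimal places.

8.49%

Cost of equity via CAPM: Re = 3.61% + 1.36 × 7.23% = 13.4428%.
Cost of preferred: Rp = 3.18 / 33.73 = 9.4278%.
Market value of equity E = 164.41 × 11.92m = 1959.7672m.
Total capital V = 1959.7672 + 370.5 + 1694 + 1643 = 5667.2672.
Equity: weight = 1959.7672/5667.2672 = 0.3458; cost = 13.4428%.
Preferred: weight = 370.5/5667.2672 = 0.0654; cost = 9.4278%.
Mortgage bonds: weight = 1694/5667.2672 = 0.2989; after-tax cost = 6.62% × (1 − 15%) = 5.6270%.
Subordinated notes: weight = 1643/5667.2672 = 0.2899; after-tax cost = 6.25% × (1 − 15%) = 5.3125%.
WACC = 0.3458 × 13.4428% + 0.0654 × 9.4278% + 0.2989 × 5.6270% + 0.2899 × 5.3125% = 8.4870%.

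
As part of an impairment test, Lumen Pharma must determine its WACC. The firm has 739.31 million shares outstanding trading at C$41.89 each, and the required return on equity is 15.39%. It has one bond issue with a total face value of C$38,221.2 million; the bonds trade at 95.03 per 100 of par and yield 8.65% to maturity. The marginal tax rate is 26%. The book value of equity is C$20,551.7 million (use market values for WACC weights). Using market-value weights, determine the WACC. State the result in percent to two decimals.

10.54%

Market value of equity E = 41.89 × 739.31m = 30969.6959m. Market value of debt D = 38221.2m × 95.03/100 = 36321.60636m.
Total capital V = 30969.6959 + 36321.60636 = 67291.30226.
Equity: weight = 30969.6959/67291.30226 = 0.4602; cost = 15.39%.
Bonds outstanding: weight = 36321.60636/67291.30226 = 0.5398; after-tax cost = 8.65% × (1 − 26%) = 6.4010%.
WACC = 0.4602 × 15.3900% + 0.5398 × 6.4010% = 10.5380%.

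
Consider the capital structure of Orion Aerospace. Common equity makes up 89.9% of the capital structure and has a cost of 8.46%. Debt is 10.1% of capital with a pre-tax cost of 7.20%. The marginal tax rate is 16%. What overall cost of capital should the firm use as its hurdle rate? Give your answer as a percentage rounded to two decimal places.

After-tax cost of debt = 7.2% × (1 − 16%) = 6.0480%.
WACC = 0.899 × 8.4600% + 0.101 × 6.0480% = 8.2164%.

8.22%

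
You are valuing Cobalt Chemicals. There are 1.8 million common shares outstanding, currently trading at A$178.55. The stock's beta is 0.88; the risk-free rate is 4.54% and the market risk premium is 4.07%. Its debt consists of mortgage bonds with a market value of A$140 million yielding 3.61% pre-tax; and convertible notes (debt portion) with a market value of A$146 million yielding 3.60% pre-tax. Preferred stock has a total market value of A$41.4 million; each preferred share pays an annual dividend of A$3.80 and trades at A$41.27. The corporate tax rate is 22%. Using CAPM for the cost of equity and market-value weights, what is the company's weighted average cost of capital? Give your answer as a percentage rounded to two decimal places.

5.85%

Cost of equity via CAPM: Re = 4.54% + 0.88 × 4.07% = 8.1216%.
Cost of preferred: Rp = 3.8 / 41.27 = 9.2077%.
Market value of equity E = 178.55 × 1.8m = 321.39m.
Total capital V = 321.39 + 41.4 + 140 + 146 = 648.79.
Equity: weight = 321.39/648.79 = 0.4954; cost = 8.1216%.
Preferred: weight = 41.4/648.79 = 0.0638; cost = 9.2077%.
Mortgage bonds: weight = 140/648.79 = 0.2158; after-tax cost = 3.61% × (1 − 22%) = 2.8158%.
Convertible notes (debt portion): weight = 146/648.79 = 0.2250; after-tax cost = 3.6% × (1 − 22%) = 2.8080%.
WACC = 0.4954 × 8.1216% + 0.0638 × 9.2077% + 0.2158 × 2.8158% + 0.2250 × 2.8080% = 5.8502%.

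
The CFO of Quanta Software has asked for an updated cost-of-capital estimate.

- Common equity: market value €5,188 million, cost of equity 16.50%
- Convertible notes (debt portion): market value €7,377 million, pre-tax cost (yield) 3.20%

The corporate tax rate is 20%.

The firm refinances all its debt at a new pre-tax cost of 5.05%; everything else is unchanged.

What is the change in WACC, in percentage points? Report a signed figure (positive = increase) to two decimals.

+0.87 pp

Current WACC:
Total capital V = 5188 + 7377 = 12565.
Equity: weight = 5188/12565 = 0.4129; cost = 16.5%.
Convertible notes (debt portion): weight = 7377/12565 = 0.5871; after-tax cost = 3.2% × (1 − 20%) = 2.5600%.
WACC = 0.4129 × 16.5000% + 0.5871 × 2.5600% = 8.3157%.
After the change:
Total capital V = 5188 + 7377 = 12565.
Equity: weight = 5188/12565 = 0.4129; cost = 16.5%.
Convertible notes (debt portion): weight = 7377/12565 = 0.5871; after-tax cost = 5.05% × (1 − 20%) = 4.0400%.
WACC = 0.4129 × 16.5000% + 0.5871 × 4.0400% = 9.1846%.
Change in WACC = 9.1846% − 8.3157% = 0.8689 pp.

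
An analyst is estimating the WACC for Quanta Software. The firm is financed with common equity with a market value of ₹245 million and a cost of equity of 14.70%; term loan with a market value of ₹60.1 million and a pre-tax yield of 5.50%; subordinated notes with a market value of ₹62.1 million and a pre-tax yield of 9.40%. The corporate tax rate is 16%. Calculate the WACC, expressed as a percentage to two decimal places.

11.90%

Total capital V = 245 + 60.1 + 62.1 = 367.2.
Equity: weight = 245/367.2 = 0.6672; cost = 14.7%.
Term loan: weight = 60.1/367.2 = 0.1637; after-tax cost = 5.5% × (1 − 16%) = 4.6200%.
Subordinated notes: weight = 62.1/367.2 = 0.1691; after-tax cost = 9.4% × (1 − 16%) = 7.8960%.
WACC = 0.6672 × 14.7000% + 0.1637 × 4.6200% + 0.1691 × 7.8960% = 11.8995%.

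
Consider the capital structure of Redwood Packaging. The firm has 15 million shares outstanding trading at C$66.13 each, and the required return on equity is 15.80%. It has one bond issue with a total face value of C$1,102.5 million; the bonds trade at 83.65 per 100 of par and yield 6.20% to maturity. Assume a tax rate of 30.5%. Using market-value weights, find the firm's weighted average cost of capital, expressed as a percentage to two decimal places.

Market value of equity E = 66.13 × 15m = 991.95m. Market value of debt D = 1102.5m × 83.65/100 = 922.24125m.
Total capital V = 991.95 + 922.24125 = 1914.19125.
Equity: weight = 991.95/1914.19125 = 0.5182; cost = 15.8%.
Bonds outstanding: weight = 922.24125/1914.19125 = 0.4818; after-tax cost = 6.2% × (1 − 30.5%) = 4.3090%.
WACC = 0.5182 × 15.8000% + 0.4818 × 4.3090% = 10.2637%.

10.26%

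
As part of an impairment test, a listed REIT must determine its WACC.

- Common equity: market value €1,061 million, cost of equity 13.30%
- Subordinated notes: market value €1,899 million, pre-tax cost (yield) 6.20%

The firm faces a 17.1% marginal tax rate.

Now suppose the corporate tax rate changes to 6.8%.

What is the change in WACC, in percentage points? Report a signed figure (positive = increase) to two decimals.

+0.41 pp

Current WACC:
Total capital V = 1061 + 1899 = 2960.
Equity: weight = 1061/2960 = 0.3584; cost = 13.3%.
Subordinated notes: weight = 1899/2960 = 0.6416; after-tax cost = 6.2% × (1 − 17.1%) = 5.1398%.
WACC = 0.3584 × 13.3000% + 0.6416 × 5.1398% = 8.0648%.
After the change:
Total capital V = 1061 + 1899 = 2960.
Equity: weight = 1061/2960 = 0.3584; cost = 13.3%.
Subordinated notes: weight = 1899/2960 = 0.6416; after-tax cost = 6.2% × (1 − 6.8%) = 5.7784%.
WACC = 0.3584 × 13.3000% + 0.6416 × 5.7784% = 8.4745%.
Change in WACC = 8.4745% − 8.0648% = 0.4097 pp.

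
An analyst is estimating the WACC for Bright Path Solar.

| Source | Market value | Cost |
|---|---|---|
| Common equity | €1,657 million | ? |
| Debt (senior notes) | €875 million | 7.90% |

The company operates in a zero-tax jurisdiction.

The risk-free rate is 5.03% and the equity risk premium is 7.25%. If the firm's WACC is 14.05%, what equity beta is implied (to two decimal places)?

Total capital V = 1657 + 875 = 2532.
Equity weight = 1657/2532 = 0.6544.
Senior notes weight = 875/2532 = 0.3456.
Debt contribution = 0.3456 × 7.9% × (1 − 0%) = 2.7301%.
Required equity contribution = 14.05% − 2.7301% = 11.3199%  ⇒  Re = 17.2976%.
CAPM: 17.2976% = 5.03% + β × 7.25%  ⇒  β = 1.6921.

1.69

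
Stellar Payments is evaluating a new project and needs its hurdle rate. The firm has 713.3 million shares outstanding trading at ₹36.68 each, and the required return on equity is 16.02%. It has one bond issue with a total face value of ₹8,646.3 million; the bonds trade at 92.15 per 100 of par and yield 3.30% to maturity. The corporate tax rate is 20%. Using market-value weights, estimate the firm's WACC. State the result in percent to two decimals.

Market value of equity E = 36.68 × 713.3m = 26163.844m. Market value of debt D = 8646.3m × 92.15/100 = 7967.56545m.
Total capital V = 26163.844 + 7967.56545 = 34131.40945.
Equity: weight = 26163.844/34131.40945 = 0.7666; cost = 16.02%.
Bonds outstanding: weight = 7967.56545/34131.40945 = 0.2334; after-tax cost = 3.3% × (1 − 20%) = 2.6400%.
WACC = 0.7666 × 16.0200% + 0.2334 × 2.6400% = 12.8966%.

12.90%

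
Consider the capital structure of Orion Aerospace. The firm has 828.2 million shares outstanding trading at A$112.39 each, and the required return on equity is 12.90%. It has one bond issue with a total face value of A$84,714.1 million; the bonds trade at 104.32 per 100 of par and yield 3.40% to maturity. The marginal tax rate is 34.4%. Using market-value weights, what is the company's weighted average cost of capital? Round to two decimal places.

Market value of equity E = 112.39 × 828.2m = 93081.398m. Market value of debt D = 84714.1m × 104.32/100 = 88373.74912m.
Total capital V = 93081.398 + 88373.74912 = 181455.14712.
Equity: weight = 93081.398/181455.14712 = 0.5130; cost = 12.9%.
Bonds outstanding: weight = 88373.74912/181455.14712 = 0.4870; after-tax cost = 3.4% × (1 − 34.4%) = 2.2304%.
WACC = 0.5130 × 12.9000% + 0.4870 × 2.2304% = 7.7036%.

7.70%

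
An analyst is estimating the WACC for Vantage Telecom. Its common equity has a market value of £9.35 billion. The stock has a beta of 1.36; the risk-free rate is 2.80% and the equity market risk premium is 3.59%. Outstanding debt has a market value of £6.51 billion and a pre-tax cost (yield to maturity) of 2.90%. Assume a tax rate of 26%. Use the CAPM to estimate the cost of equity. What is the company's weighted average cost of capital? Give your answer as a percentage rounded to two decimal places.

Cost of equity via CAPM: Re = 2.8% + 1.36 × 3.59% = 7.6824%.
Total capital V = 9.35 + 6.51 = 15.86.
Equity: weight = 9.35/15.86 = 0.5895; cost = 7.6824%.
Debt: weight = 6.51/15.86 = 0.4105; after-tax cost = 2.9% × (1 − 26%) = 2.1460%.
WACC = 0.5895 × 7.6824% + 0.4105 × 2.1460% = 5.4099%.

5.41%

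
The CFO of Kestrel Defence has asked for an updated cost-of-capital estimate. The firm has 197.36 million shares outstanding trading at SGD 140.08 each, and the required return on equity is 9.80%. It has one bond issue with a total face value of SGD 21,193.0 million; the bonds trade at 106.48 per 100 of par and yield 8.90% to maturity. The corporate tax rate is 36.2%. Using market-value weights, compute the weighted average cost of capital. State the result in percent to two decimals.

Market value of equity E = 140.08 × 197.36m = 27646.1888m. Market value of debt D = 21193m × 106.48/100 = 22566.3064m.
Total capital V = 27646.1888 + 22566.3064 = 50212.4952.
Equity: weight = 27646.1888/50212.4952 = 0.5506; cost = 9.8%.
Bonds outstanding: weight = 22566.3064/50212.4952 = 0.4494; after-tax cost = 8.9% × (1 − 36.2%) = 5.6782%.
WACC = 0.5506 × 9.8000% + 0.4494 × 5.6782% = 7.9476%.

7.95%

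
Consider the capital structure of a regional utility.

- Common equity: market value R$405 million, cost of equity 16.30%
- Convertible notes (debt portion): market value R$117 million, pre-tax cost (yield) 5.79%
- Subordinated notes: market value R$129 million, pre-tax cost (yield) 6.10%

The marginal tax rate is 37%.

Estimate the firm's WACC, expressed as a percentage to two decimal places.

Total capital V = 405 + 117 + 129 = 651.
Equity: weight = 405/651 = 0.6221; cost = 16.3%.
Convertible notes (debt portion): weight = 117/651 = 0.1797; after-tax cost = 5.79% × (1 − 37%) = 3.6477%.
Subordinated notes: weight = 129/651 = 0.1982; after-tax cost = 6.1% × (1 − 37%) = 3.8430%.
WACC = 0.6221 × 16.3000% + 0.1797 × 3.6477% + 0.1982 × 3.8430% = 11.5576%.

11.56%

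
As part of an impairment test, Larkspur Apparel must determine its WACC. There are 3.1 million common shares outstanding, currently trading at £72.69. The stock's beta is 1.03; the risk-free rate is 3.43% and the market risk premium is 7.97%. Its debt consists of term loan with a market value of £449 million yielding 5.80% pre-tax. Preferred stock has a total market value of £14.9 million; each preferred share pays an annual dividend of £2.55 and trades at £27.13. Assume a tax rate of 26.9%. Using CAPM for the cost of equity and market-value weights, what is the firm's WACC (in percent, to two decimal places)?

Cost of equity via CAPM: Re = 3.43% + 1.03 × 7.97% = 11.6391%.
Cost of preferred: Rp = 2.55 / 27.13 = 9.3992%.
Market value of equity E = 72.69 × 3.1m = 225.339m.
Total capital V = 225.339 + 14.9 + 449 = 689.239.
Equity: weight = 225.339/689.239 = 0.3269; cost = 11.6391%.
Preferred: weight = 14.9/689.239 = 0.0216; cost = 9.3992%.
Term loan: weight = 449/689.239 = 0.6514; after-tax cost = 5.8% × (1 − 26.9%) = 4.2398%.
WACC = 0.3269 × 11.6391% + 0.0216 × 9.3992% + 0.6514 × 4.2398% = 6.7705%.

6.77%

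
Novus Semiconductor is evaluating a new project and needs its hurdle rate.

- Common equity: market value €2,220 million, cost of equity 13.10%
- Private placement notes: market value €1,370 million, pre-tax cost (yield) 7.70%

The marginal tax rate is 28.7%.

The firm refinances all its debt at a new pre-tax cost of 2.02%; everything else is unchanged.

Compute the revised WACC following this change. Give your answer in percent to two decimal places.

8.65%

After the change:
Total capital V = 2220 + 1370 = 3590.
Equity: weight = 2220/3590 = 0.6184; cost = 13.1%.
Private placement notes: weight = 1370/3590 = 0.3816; after-tax cost = 2.02% × (1 − 28.7%) = 1.4403%.
WACC = 0.6184 × 13.1000% + 0.3816 × 1.4403% = 8.6505%.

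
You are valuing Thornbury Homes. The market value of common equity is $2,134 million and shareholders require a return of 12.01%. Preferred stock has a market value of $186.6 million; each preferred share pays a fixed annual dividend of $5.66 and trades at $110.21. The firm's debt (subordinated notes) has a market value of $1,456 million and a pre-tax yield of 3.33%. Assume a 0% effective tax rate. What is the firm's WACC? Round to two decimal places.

Cost of preferred: Rp = 5.66 / 110.21 = 5.1357%.
Total capital V = 2134 + 186.6 + 1456 = 3776.6.
Equity: weight = 2134/3776.6 = 0.5651; cost = 12.01%.
Preferred: weight = 186.6/3776.6 = 0.0494; cost = 5.1357%.
Subordinated notes: weight = 1456/3776.6 = 0.3855; after-tax cost = 3.33% × (1 − 0%) = 3.3300%.
WACC = 0.5651 × 12.0100% + 0.0494 × 5.1357% + 0.3855 × 3.3300% = 8.3239%.

8.32%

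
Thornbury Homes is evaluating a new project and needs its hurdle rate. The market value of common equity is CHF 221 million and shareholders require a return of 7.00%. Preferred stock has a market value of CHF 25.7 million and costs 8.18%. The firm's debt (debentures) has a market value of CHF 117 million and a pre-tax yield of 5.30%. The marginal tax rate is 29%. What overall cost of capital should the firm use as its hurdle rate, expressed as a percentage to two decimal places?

Total capital V = 221 + 25.7 + 117 = 363.7.
Equity: weight = 221/363.7 = 0.6076; cost = 7%.
Preferred: weight = 25.7/363.7 = 0.0707; cost = 8.18%.
Debentures: weight = 117/363.7 = 0.3217; after-tax cost = 5.3% × (1 − 29%) = 3.7630%.
WACC = 0.6076 × 7.0000% + 0.0707 × 8.1800% + 0.3217 × 3.7630% = 6.0421%.

6.04%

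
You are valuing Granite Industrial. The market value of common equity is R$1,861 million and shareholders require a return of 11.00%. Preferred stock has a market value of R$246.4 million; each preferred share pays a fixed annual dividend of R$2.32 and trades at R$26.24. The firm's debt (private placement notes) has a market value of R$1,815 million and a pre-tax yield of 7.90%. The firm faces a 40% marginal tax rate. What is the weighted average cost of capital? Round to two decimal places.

7.97%

Cost of preferred: Rp = 2.32 / 26.24 = 8.8415%.
Total capital V = 1861 + 246.4 + 1815 = 3922.4.
Equity: weight = 1861/3922.4 = 0.4745; cost = 11%.
Preferred: weight = 246.4/3922.4 = 0.0628; cost = 8.8415%.
Private placement notes: weight = 1815/3922.4 = 0.4627; after-tax cost = 7.9% × (1 − 40%) = 4.7400%.
WACC = 0.4745 × 11.0000% + 0.0628 × 8.8415% + 0.4627 × 4.7400% = 7.9677%.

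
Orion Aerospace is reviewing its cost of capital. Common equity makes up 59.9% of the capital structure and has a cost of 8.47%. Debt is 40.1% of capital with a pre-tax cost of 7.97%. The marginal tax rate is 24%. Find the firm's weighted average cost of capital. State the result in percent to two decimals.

7.50%

After-tax cost of debt = 7.97% × (1 − 24%) = 6.0572%.
WACC = 0.599 × 8.4700% + 0.401 × 6.0572% = 7.5025%.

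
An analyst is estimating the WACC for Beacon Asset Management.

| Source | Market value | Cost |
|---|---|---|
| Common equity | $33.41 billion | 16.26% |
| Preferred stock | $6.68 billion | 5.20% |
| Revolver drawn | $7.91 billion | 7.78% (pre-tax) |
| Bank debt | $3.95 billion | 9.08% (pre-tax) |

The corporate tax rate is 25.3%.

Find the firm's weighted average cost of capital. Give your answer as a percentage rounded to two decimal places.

12.53%

Total capital V = 33.41 + 6.68 + 7.91 + 3.95 = 51.95.
Equity: weight = 33.41/51.95 = 0.6431; cost = 16.26%.
Preferred: weight = 6.68/51.95 = 0.1286; cost = 5.2%.
Revolver drawn: weight = 7.91/51.95 = 0.1523; after-tax cost = 7.78% × (1 − 25.3%) = 5.8117%.
Bank debt: weight = 3.95/51.95 = 0.0760; after-tax cost = 9.08% × (1 − 25.3%) = 6.7828%.
WACC = 0.6431 × 16.2600% + 0.1286 × 5.2000% + 0.1523 × 5.8117% + 0.0760 × 6.7828% = 12.5264%.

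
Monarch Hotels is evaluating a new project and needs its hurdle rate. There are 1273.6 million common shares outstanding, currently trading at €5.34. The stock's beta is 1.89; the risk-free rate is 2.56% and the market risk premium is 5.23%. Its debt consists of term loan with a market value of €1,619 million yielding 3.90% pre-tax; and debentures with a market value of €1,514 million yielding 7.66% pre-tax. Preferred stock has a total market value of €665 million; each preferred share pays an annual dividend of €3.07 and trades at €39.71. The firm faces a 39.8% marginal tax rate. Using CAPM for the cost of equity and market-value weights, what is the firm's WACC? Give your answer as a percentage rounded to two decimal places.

Cost of equity via CAPM: Re = 2.56% + 1.89 × 5.23% = 12.4447%.
Cost of preferred: Rp = 3.07 / 39.71 = 7.7311%.
Market value of equity E = 5.34 × 1273.6m = 6801.024m.
Total capital V = 6801.024 + 665 + 1619 + 1514 = 10599.024.
Equity: weight = 6801.024/10599.024 = 0.6417; cost = 12.4447%.
Preferred: weight = 665/10599.024 = 0.0627; cost = 7.7311%.
Term loan: weight = 1619/10599.024 = 0.1527; after-tax cost = 3.9% × (1 − 39.8%) = 2.3478%.
Debentures: weight = 1514/10599.024 = 0.1428; after-tax cost = 7.66% × (1 − 39.8%) = 4.6113%.
WACC = 0.6417 × 12.4447% + 0.0627 × 7.7311% + 0.1527 × 2.3478% + 0.1428 × 4.6113% = 9.4877%.

9.49%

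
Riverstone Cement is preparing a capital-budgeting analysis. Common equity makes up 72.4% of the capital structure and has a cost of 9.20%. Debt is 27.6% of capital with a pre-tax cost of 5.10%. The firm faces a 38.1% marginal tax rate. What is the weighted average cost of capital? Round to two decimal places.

After-tax cost of debt = 5.1% × (1 − 38.1%) = 3.1569%.
WACC = 0.724 × 9.2000% + 0.276 × 3.1569% = 7.5321%.

7.53%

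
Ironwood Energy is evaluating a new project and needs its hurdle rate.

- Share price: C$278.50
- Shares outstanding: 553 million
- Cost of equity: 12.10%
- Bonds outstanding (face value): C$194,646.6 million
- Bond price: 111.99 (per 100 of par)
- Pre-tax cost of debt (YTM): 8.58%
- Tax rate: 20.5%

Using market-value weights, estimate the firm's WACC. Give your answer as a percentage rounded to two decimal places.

9.01%

Market value of equity E = 278.5 × 553m = 154010.5m. Market value of debt D = 194646.6m × 111.99/100 = 217984.72734m.
Total capital V = 154010.5 + 217984.72734 = 371995.22734.
Equity: weight = 154010.5/371995.22734 = 0.4140; cost = 12.1%.
Bonds outstanding: weight = 217984.72734/371995.22734 = 0.5860; after-tax cost = 8.58% × (1 − 20.5%) = 6.8211%.
WACC = 0.4140 × 12.1000% + 0.5860 × 6.8211% = 9.0066%.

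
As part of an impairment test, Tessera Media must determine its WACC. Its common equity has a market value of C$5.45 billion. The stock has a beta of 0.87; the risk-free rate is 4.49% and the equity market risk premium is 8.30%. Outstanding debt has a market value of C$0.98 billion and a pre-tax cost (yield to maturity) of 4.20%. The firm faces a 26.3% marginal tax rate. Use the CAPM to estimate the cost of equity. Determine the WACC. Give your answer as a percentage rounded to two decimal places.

Cost of equity via CAPM: Re = 4.49% + 0.87 × 8.3% = 11.7110%.
Total capital V = 5.45 + 0.98 = 6.43.
Equity: weight = 5.45/6.43 = 0.8476; cost = 11.711%.
Debt: weight = 0.98/6.43 = 0.1524; after-tax cost = 4.2% × (1 − 26.3%) = 3.0954%.
WACC = 0.8476 × 11.7110% + 0.1524 × 3.0954% = 10.3979%.

10.40%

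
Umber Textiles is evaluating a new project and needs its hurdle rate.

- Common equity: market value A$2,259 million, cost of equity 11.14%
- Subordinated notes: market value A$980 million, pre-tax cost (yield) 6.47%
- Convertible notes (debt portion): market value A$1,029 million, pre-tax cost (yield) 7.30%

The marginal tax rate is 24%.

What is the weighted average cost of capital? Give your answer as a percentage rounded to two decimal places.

8.36%

Total capital V = 2259 + 980 + 1029 = 4268.
Equity: weight = 2259/4268 = 0.5293; cost = 11.14%.
Subordinated notes: weight = 980/4268 = 0.2296; after-tax cost = 6.47% × (1 − 24%) = 4.9172%.
Convertible notes (debt portion): weight = 1029/4268 = 0.2411; after-tax cost = 7.3% × (1 − 24%) = 5.5480%.
WACC = 0.5293 × 11.1400% + 0.2296 × 4.9172% + 0.2411 × 5.5480% = 8.3629%.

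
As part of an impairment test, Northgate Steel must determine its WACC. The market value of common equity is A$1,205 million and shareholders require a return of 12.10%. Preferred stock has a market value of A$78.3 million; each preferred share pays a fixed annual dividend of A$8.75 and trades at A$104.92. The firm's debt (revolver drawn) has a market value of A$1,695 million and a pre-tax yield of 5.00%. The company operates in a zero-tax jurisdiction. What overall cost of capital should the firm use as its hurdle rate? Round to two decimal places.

Cost of preferred: Rp = 8.75 / 104.92 = 8.3397%.
Total capital V = 1205 + 78.3 + 1695 = 2978.3.
Equity: weight = 1205/2978.3 = 0.4046; cost = 12.1%.
Preferred: weight = 78.3/2978.3 = 0.0263; cost = 8.3397%.
Revolver drawn: weight = 1695/2978.3 = 0.5691; after-tax cost = 5% × (1 − 0%) = 5.0000%.
WACC = 0.4046 × 12.1000% + 0.0263 × 8.3397% + 0.5691 × 5.0000% = 7.9604%.

7.96%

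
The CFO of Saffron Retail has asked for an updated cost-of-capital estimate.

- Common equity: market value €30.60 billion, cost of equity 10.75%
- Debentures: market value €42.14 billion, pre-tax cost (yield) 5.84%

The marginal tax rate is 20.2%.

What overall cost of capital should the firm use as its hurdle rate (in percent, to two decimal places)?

7.22%

Total capital V = 30.6 + 42.14 = 72.74.
Equity: weight = 30.6/72.74 = 0.4207; cost = 10.75%.
Debentures: weight = 42.14/72.74 = 0.5793; after-tax cost = 5.84% × (1 − 20.2%) = 4.6603%.
WACC = 0.4207 × 10.7500% + 0.5793 × 4.6603% = 7.2221%.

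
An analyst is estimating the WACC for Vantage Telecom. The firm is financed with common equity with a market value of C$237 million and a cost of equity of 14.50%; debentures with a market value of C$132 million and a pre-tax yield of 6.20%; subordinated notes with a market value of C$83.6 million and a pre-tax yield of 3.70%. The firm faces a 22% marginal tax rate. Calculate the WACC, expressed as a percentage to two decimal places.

Total capital V = 237 + 132 + 83.6 = 452.6.
Equity: weight = 237/452.6 = 0.5236; cost = 14.5%.
Debentures: weight = 132/452.6 = 0.2916; after-tax cost = 6.2% × (1 − 22%) = 4.8360%.
Subordinated notes: weight = 83.6/452.6 = 0.1847; after-tax cost = 3.7% × (1 − 22%) = 2.8860%.
WACC = 0.5236 × 14.5000% + 0.2916 × 4.8360% + 0.1847 × 2.8860% = 9.5363%.

9.54%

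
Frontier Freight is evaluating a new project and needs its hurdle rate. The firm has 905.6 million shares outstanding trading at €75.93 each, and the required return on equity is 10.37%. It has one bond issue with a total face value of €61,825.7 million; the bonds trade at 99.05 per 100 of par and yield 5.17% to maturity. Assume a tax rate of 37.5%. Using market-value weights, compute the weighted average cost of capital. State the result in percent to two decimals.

Market value of equity E = 75.93 × 905.6m = 68762.208m. Market value of debt D = 61825.7m × 99.05/100 = 61238.35585m.
Total capital V = 68762.208 + 61238.35585 = 130000.56385.
Equity: weight = 68762.208/130000.56385 = 0.5289; cost = 10.37%.
Bonds outstanding: weight = 61238.35585/130000.56385 = 0.4711; after-tax cost = 5.17% × (1 − 37.5%) = 3.2313%.
WACC = 0.5289 × 10.3700% + 0.4711 × 3.2313% = 7.0072%.

7.01%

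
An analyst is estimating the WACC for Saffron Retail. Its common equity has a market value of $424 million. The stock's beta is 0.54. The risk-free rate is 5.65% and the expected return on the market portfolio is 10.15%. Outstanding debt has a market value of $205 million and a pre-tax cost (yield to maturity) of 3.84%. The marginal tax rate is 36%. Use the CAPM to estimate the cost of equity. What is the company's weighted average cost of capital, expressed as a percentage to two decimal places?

6.25%

Market risk premium = 10.15% − 5.65% = 4.5%.
Cost of equity via CAPM: Re = 5.65% + 0.54 × 4.5% = 8.0800%.
Total capital V = 424 + 205 = 629.
Equity: weight = 424/629 = 0.6741; cost = 8.08%.
Debt: weight = 205/629 = 0.3259; after-tax cost = 3.84% × (1 − 36%) = 2.4576%.
WACC = 0.6741 × 8.0800% + 0.3259 × 2.4576% = 6.2476%.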